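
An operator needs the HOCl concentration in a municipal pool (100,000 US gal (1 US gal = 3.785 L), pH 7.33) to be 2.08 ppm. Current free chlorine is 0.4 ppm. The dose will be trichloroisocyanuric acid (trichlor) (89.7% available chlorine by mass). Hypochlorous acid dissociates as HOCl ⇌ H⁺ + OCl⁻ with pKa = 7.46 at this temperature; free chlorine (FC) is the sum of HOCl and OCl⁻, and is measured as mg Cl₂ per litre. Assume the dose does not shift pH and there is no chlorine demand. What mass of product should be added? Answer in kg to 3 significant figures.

Volume: 100,000 US gal × 3.785 L/gal = 378,500 L.
[OCl⁻]/[HOCl] = 10^(pH − pKa) = 10^(7.33 − 7.46) = 0.7413; fraction as HOCl = 1/(1 + 0.7413) = 0.5743.
Free chlorine required for 2.08 ppm HOCl: 2.08 / 0.5743 = 3.622 ppm.
FC to add: 3.622 − 0.4 = 3.222 mg/L as Cl₂.
Cl₂ equivalent: 3.222 mg/L × 378,500 L = 1219 g.
Product at 89.7% available Cl: 1219 / 0.897 = 1360 g.

1.36 kg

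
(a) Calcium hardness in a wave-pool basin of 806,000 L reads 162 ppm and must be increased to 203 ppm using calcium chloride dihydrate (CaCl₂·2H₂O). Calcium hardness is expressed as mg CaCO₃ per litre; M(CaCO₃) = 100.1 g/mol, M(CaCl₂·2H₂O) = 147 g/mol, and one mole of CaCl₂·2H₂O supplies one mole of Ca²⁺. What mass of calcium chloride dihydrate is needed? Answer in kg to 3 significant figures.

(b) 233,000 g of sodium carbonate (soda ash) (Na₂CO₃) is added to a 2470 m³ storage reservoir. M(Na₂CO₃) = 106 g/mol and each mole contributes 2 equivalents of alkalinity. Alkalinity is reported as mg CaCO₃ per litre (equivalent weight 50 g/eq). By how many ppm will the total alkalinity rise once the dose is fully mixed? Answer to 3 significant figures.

(a) Hardness to add: (203 − 162) = 41 mg/L as CaCO₃ × 806,000 L = 33,050 g as CaCO₃.
(a) Moles of Ca²⁺ (1 mol Ca²⁺ ≡ 1 mol CaCO₃): 33,050 / 100.1 g/mol = 330.1 mol.
(a) Mass of CaCl₂·2H₂O: 330.1 × 147 = 48,530 g.

(b) Volume: 2470 m³ = 2,470,000 L.
(b) Moles of Na₂CO₃: 233,000 g ÷ 106 g/mol = 2198 mol → 4396 eq of alkalinity.
(b) As CaCO₃: 4396 eq × 50 g/eq = 219,800 g.
(b) Rise: 219,800 g / 2,470,000 L × 1000 = 88.99 mg/L.

(a) 48.5 kg; (b) 89.0 ppm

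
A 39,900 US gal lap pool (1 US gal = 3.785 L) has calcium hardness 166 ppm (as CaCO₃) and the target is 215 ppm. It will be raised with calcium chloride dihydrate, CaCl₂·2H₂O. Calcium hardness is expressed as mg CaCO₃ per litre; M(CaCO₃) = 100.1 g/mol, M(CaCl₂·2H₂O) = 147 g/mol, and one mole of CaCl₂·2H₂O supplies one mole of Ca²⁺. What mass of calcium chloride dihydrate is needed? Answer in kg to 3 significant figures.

Volume: 39,900 US gal × 3.785 L/gal = 151,022 L.
Hardness to add: (215 − 166) = 49 mg/L as CaCO₃ × 151,022 L = 7400 g as CaCO₃.
Moles of Ca²⁺ (1 mol Ca²⁺ ≡ 1 mol CaCO₃): 7400 / 100.1 g/mol = 73.93 mol.
Mass of CaCl₂·2H₂O: 73.93 × 147 = 10,870 g.

10.9 kg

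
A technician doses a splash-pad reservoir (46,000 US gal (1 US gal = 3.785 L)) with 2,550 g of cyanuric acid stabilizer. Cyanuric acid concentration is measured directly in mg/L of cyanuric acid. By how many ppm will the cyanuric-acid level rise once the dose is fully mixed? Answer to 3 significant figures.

Volume: 46,000 US gal × 3.785 L/gal = 174,110 L.
Rise: 2,550 g / 174,110 L × 1000 = 14.65 mg/L.

14.6 ppm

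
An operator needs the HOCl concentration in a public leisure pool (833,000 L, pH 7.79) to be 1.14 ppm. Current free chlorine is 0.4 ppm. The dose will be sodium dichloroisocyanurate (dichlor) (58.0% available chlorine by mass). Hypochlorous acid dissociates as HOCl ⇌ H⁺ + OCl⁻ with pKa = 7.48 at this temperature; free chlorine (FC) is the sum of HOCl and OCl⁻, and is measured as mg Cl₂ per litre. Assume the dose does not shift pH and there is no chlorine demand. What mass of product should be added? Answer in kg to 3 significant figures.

4.41 kg

[OCl⁻]/[HOCl] = 10^(pH − pKa) = 10^(7.79 − 7.48) = 2.042; fraction as HOCl = 1/(1 + 2.042) = 0.3288.
Free chlorine required for 1.14 ppm HOCl: 1.14 / 0.3288 = 3.468 ppm.
FC to add: 3.468 − 0.4 = 3.068 mg/L as Cl₂.
Cl₂ equivalent: 3.068 mg/L × 833,000 L = 2555 g.
Product at 58.0% available Cl: 2555 / 0.58 = 4406 g.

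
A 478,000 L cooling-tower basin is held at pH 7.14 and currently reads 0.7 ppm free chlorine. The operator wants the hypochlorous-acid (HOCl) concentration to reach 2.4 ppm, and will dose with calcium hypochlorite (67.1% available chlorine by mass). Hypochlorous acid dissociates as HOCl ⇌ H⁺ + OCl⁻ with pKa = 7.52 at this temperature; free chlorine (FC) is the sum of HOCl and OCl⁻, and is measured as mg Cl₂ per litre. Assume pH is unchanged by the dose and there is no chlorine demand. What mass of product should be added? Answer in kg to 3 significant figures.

1.92 kg

[OCl⁻]/[HOCl] = 10^(pH − pKa) = 10^(7.14 − 7.52) = 0.4169; fraction as HOCl = 1/(1 + 0.4169) = 0.7058.
Free chlorine required for 2.4 ppm HOCl: 2.4 / 0.7058 = 3.4 ppm.
FC to add: 3.4 − 0.7 = 2.7 mg/L as Cl₂.
Cl₂ equivalent: 2.7 mg/L × 478,000 L = 1291 g.
Product at 67.1% available Cl: 1291 / 0.671 = 1924 g.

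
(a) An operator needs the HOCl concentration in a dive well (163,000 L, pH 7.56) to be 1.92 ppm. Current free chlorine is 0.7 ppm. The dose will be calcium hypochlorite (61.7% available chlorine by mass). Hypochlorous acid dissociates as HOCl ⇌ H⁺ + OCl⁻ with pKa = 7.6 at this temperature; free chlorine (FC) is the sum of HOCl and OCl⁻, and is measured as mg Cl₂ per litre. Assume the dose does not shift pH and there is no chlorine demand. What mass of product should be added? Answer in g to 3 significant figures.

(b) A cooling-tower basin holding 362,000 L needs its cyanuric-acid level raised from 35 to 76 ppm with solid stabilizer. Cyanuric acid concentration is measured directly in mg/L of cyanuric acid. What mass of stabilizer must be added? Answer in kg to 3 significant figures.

(a) [OCl⁻]/[HOCl] = 10^(pH − pKa) = 10^(7.56 − 7.6) = 0.912; fraction as HOCl = 1/(1 + 0.912) = 0.523.
(a) Free chlorine required for 1.92 ppm HOCl: 1.92 / 0.523 = 3.671 ppm.
(a) FC to add: 3.671 − 0.7 = 2.971 mg/L as Cl₂.
(a) Cl₂ equivalent: 2.971 mg/L × 163,000 L = 484.3 g.
(a) Product at 61.7% available Cl: 484.3 / 0.617 = 784.9 g.

(b) CYA to add: (76 − 35) = 41 mg/L × 362,000 L = 14,840 g cyanuric acid.

(a) 785 g; (b) 14.8 kg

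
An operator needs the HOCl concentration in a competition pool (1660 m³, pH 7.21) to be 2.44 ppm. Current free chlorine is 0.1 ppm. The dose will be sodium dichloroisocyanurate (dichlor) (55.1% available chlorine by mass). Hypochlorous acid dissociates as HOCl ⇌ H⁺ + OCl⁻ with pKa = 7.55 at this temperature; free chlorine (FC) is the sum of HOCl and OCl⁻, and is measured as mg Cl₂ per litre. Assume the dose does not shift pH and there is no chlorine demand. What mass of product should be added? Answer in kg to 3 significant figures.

10.4 kg

Volume: 1660 m³ = 1,660,000 L.
[OCl⁻]/[HOCl] = 10^(pH − pKa) = 10^(7.21 − 7.55) = 0.4571; fraction as HOCl = 1/(1 + 0.4571) = 0.6863.
Free chlorine required for 2.44 ppm HOCl: 2.44 / 0.6863 = 3.555 ppm.
FC to add: 3.555 − 0.1 = 3.455 mg/L as Cl₂.
Cl₂ equivalent: 3.455 mg/L × 1,660,000 L = 5736 g.
Product at 55.1% available Cl: 5736 / 0.551 = 10,410 g.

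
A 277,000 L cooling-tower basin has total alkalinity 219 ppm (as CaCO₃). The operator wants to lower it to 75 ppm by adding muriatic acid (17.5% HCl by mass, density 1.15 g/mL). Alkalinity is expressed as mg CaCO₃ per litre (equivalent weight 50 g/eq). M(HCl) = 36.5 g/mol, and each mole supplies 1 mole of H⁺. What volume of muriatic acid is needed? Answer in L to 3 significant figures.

Alkalinity to neutralize: (219 − 75) = 144 mg/L as CaCO₃ × 277,000 L = 39,890 g as CaCO₃.
Equivalents of H⁺ required: 39,890 ÷ 50 g/eq = 797.8 eq = 797.8 mol HCl.
Mass of HCl: 797.8 × 36.5 = 29,120 g.
Mass of 17.5% solution: 29,120 / 0.175 = 166,400 g.
Volume: 166,400 g ÷ 1.15 g/mL = 144,700 mL.

145 L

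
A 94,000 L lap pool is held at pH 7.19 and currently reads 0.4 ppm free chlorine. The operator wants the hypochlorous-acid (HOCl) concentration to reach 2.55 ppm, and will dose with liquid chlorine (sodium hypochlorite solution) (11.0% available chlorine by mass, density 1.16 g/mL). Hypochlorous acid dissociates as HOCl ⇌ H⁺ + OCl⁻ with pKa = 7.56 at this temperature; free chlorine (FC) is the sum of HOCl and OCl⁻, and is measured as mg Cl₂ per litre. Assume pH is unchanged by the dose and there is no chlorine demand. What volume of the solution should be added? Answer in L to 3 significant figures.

2.39 L

[OCl⁻]/[HOCl] = 10^(pH − pKa) = 10^(7.19 − 7.56) = 0.4266; fraction as HOCl = 1/(1 + 0.4266) = 0.701.
Free chlorine required for 2.55 ppm HOCl: 2.55 / 0.701 = 3.638 ppm.
FC to add: 3.638 − 0.4 = 3.238 mg/L as Cl₂.
Cl₂ equivalent: 3.238 mg/L × 94,000 L = 304.4 g.
Product at 11.0% available Cl: 304.4 / 0.11 = 2767 g.
Volume: 2767 g ÷ 1.16 g/mL = 2385 mL.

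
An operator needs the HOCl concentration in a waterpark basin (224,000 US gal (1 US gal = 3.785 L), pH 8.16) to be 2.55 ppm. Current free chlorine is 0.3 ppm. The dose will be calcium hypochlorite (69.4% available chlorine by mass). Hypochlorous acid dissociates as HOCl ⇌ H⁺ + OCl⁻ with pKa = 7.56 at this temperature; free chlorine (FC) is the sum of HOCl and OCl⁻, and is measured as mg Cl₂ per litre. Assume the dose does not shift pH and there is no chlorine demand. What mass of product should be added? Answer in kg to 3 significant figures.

Volume: 224,000 US gal × 3.785 L/gal = 847,840 L.
[OCl⁻]/[HOCl] = 10^(pH − pKa) = 10^(8.16 − 7.56) = 3.981; fraction as HOCl = 1/(1 + 3.981) = 0.2008.
Free chlorine required for 2.55 ppm HOCl: 2.55 / 0.2008 = 12.7 ppm.
FC to add: 12.7 − 0.3 = 12.4 mg/L as Cl₂.
Cl₂ equivalent: 12.4 mg/L × 847,840 L = 10,510 g.
Product at 69.4% available Cl: 10,510 / 0.694 = 15,150 g.

15.2 kg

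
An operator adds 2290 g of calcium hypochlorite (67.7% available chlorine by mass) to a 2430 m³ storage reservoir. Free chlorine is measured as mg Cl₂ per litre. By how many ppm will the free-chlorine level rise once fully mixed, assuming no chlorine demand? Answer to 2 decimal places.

0.64 ppm

Volume: 2430 m³ = 2,430,000 L.
Available chlorine delivered: 2290 g × 0.677 = 1550 g as Cl₂.
Concentration rise: 1550 g / 2,430,000 L = 0.638 mg/L = 0.64 ppm.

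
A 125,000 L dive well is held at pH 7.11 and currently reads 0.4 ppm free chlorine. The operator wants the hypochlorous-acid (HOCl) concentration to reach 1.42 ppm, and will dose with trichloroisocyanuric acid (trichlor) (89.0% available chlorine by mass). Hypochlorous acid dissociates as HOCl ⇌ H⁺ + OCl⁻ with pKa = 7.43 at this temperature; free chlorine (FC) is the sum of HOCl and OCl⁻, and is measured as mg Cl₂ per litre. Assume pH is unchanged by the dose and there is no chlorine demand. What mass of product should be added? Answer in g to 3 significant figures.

[OCl⁻]/[HOCl] = 10^(pH − pKa) = 10^(7.11 − 7.43) = 0.4786; fraction as HOCl = 1/(1 + 0.4786) = 0.6763.
Free chlorine required for 1.42 ppm HOCl: 1.42 / 0.6763 = 2.1 ppm.
FC to add: 2.1 − 0.4 = 1.7 mg/L as Cl₂.
Cl₂ equivalent: 1.7 mg/L × 125,000 L = 212.5 g.
Product at 89.0% available Cl: 212.5 / 0.89 = 238.7 g.

239 g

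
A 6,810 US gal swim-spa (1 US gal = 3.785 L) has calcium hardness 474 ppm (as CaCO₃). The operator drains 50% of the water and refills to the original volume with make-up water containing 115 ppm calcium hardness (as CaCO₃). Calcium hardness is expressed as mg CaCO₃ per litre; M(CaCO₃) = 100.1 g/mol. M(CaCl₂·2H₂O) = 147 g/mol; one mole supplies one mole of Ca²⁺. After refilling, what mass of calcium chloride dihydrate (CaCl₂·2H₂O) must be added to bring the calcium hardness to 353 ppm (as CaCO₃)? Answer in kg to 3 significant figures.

Volume: 6,810 US gal × 3.785 L/gal = 25,776 L.
After draining 50% and refilling: 474 × 0.50 + 115 × 0.50 = 294.5 ppm.
Deficit to target: 353 − 294.5 = 58.5 mg/L.
As CaCO₃: 58.5 mg/L × 25,776 L = 1508 g; ÷ 100.1 = 15.06 mol Ca²⁺.
Mass: 15.06 × 147 = 2214 g.

2.21 kg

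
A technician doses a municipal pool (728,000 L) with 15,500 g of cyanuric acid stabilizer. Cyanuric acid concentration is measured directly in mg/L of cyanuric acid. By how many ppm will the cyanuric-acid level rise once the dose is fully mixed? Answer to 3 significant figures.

21.3 ppm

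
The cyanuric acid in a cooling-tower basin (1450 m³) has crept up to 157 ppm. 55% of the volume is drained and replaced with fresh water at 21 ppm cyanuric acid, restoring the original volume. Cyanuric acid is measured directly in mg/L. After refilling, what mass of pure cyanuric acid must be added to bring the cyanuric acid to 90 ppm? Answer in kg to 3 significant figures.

Volume: 1450 m³ = 1,450,000 L.
After draining 55% and refilling: 157 × 0.45 + 21 × 0.55 = 82.2 ppm.
Deficit to target: 90 − 82.2 = 7.8 mg/L.
Mass: 7.8 mg/L × 1,450,000 L = 11,310 g cyanuric acid.

11.3 kg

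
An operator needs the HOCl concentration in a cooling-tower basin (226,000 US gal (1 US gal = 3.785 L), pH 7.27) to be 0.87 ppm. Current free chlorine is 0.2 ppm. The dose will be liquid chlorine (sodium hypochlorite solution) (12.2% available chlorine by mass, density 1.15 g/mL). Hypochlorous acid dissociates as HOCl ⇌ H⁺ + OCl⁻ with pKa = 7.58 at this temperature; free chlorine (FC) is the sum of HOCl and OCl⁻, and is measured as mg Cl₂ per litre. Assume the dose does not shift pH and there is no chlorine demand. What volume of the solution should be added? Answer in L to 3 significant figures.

6.68 L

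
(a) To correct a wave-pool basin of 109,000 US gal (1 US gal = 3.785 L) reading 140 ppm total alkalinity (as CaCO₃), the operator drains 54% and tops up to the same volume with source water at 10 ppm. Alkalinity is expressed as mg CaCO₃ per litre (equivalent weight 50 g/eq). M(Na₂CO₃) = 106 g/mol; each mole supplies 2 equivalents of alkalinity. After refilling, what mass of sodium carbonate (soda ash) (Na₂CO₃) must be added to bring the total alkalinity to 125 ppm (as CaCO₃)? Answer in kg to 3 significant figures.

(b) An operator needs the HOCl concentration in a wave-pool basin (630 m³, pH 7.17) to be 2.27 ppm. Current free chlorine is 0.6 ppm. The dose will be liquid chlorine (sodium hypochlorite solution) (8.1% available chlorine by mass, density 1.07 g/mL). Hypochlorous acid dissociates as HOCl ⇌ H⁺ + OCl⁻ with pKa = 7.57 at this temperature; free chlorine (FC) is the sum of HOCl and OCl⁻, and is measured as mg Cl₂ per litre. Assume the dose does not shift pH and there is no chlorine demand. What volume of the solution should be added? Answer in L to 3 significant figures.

(a) Volume: 109,000 US gal × 3.785 L/gal = 412,565 L.
(a) After draining 54% and refilling: 140 × 0.46 + 10 × 0.54 = 69.8 ppm.
(a) Deficit to target: 125 − 69.8 = 55.2 mg/L.
(a) As CaCO₃: 55.2 mg/L × 412,565 L = 22,770 g; ÷ 50 g/eq ÷ 2 = 227.7 mol Na₂CO₃.
(a) Mass: 227.7 × 106 = 24,140 g.

(b) Volume: 630 m³ = 630,000 L.
(b) [OCl⁻]/[HOCl] = 10^(pH − pKa) = 10^(7.17 − 7.57) = 0.3981; fraction as HOCl = 1/(1 + 0.3981) = 0.7153.
(b) Free chlorine required for 2.27 ppm HOCl: 2.27 / 0.7153 = 3.174 ppm.
(b) FC to add: 3.174 − 0.6 = 2.574 mg/L as Cl₂.
(b) Cl₂ equivalent: 2.574 mg/L × 630,000 L = 1621 g.
(b) Product at 8.1% available Cl: 1621 / 0.081 = 20,020 g.
(b) Volume: 20,020 g ÷ 1.07 g/mL = 18,710 mL.

(a) 24.1 kg; (b) 18.7 L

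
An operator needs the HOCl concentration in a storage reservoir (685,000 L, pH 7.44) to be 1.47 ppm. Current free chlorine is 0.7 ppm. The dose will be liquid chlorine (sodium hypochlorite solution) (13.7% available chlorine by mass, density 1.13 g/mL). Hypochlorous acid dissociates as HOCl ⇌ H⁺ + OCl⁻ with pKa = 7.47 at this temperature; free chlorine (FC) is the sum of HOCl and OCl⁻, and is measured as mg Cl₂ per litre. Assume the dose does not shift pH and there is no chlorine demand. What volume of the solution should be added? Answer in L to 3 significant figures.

9.48 L

[OCl⁻]/[HOCl] = 10^(pH − pKa) = 10^(7.44 − 7.47) = 0.9333; fraction as HOCl = 1/(1 + 0.9333) = 0.5173.
Free chlorine required for 1.47 ppm HOCl: 1.47 / 0.5173 = 2.842 ppm.
FC to add: 2.842 − 0.7 = 2.142 mg/L as Cl₂.
Cl₂ equivalent: 2.142 mg/L × 685,000 L = 1467 g.
Product at 13.7% available Cl: 1467 / 0.137 = 10,710 g.
Volume: 10,710 g ÷ 1.13 g/mL = 9477 mL.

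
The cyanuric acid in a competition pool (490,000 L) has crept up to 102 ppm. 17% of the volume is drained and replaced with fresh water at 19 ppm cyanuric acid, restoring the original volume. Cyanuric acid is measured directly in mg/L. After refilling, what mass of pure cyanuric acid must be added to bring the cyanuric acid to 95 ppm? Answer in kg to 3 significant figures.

3.48 kg

After draining 17% and refilling: 102 × 0.83 + 19 × 0.17 = 87.89 ppm.
Deficit to target: 95 − 87.89 = 7.11 mg/L.
Mass: 7.11 mg/L × 490,000 L = 3484 g cyanuric acid.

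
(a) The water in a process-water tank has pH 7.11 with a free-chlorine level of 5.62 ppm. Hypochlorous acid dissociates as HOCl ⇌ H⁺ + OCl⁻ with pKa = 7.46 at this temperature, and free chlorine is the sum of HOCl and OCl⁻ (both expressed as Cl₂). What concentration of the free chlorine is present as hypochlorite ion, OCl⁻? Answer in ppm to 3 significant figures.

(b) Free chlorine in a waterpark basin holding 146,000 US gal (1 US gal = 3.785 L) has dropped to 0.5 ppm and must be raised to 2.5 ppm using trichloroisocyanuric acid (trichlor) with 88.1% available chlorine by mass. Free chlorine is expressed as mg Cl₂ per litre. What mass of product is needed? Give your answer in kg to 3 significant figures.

(a) 1.74 ppm; (b) 1.25 kg

(a) [OCl⁻]/[HOCl] = 10^(pH − pKa) = 10^(7.11 − 7.46) = 10^-0.35 = 0.4467.
(a) Fraction as HOCl = 1 / (1 + 0.4467) = 0.6912.
(a) OCl⁻ = (1 − 0.6912) × 5.62 ppm = 1.735 ppm.

(b) Volume: 146,000 US gal × 3.785 L/gal = 552,610 L.
(b) Chlorine deficit: 2.5 − 0.5 = 2 ppm = 2 mg/L as Cl₂.
(b) Cl₂ equivalent needed: 2 mg/L × 552,610 L = 1,105,000 mg = 1105 g.
(b) Product at 88.1% available chlorine: 1105 / 0.881 = 1255 g.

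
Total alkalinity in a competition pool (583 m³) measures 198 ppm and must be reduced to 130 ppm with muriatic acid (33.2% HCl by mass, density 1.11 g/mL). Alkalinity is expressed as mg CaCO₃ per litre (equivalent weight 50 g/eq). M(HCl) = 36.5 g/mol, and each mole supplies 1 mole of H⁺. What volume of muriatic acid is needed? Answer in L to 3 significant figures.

78.5 L

Volume: 583 m³ = 583,000 L.
Alkalinity to neutralize: (198 − 130) = 68 mg/L as CaCO₃ × 583,000 L = 39,640 g as CaCO₃.
Equivalents of H⁺ required: 39,640 ÷ 50 g/eq = 792.9 eq = 792.9 mol HCl.
Mass of HCl: 792.9 × 36.5 = 28,940 g.
Mass of 33.2% solution: 28,940 / 0.332 = 87,170 g.
Volume: 87,170 g ÷ 1.11 g/mL = 78,530 mL.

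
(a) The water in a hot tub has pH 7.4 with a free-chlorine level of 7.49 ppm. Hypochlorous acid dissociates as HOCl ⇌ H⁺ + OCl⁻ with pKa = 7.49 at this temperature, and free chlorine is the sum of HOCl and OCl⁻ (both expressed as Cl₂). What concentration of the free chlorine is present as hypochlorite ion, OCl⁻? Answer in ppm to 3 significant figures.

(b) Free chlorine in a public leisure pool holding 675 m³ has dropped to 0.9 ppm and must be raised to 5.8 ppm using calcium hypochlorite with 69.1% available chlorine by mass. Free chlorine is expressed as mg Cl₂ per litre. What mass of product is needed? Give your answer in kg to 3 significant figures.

(a) 3.36 ppm; (b) 4.79 kg

(a) [OCl⁻]/[HOCl] = 10^(pH − pKa) = 10^(7.4 − 7.49) = 10^-0.09 = 0.8128.
(a) Fraction as HOCl = 1 / (1 + 0.8128) = 0.5516.
(a) OCl⁻ = (1 − 0.5516) × 7.49 ppm = 3.358 ppm.

(b) Volume: 675 m³ = 675,000 L.
(b) Chlorine deficit: 5.8 − 0.9 = 4.9 ppm = 4.9 mg/L as Cl₂.
(b) Cl₂ equivalent needed: 4.9 mg/L × 675,000 L = 3,308,000 mg = 3308 g.
(b) Product at 69.1% available chlorine: 3308 / 0.691 = 4787 g.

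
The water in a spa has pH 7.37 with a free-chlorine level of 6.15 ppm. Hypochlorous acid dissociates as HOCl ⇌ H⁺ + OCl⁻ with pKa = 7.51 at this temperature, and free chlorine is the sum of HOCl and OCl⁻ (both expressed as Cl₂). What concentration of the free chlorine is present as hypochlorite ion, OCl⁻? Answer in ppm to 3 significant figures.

2.58 ppm

[OCl⁻]/[HOCl] = 10^(pH − pKa) = 10^(7.37 − 7.51) = 10^-0.14 = 0.7244.
Fraction as HOCl = 1 / (1 + 0.7244) = 0.5799.
OCl⁻ = (1 − 0.5799) × 6.15 ppm = 2.584 ppm.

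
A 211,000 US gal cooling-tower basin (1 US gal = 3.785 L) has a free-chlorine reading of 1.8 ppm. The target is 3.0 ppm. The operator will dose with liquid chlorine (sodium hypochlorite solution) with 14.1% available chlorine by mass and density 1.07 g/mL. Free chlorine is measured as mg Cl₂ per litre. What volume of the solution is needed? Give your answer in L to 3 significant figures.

6.35 L

Volume: 211,000 US gal × 3.785 L/gal = 798,635 L.
Chlorine deficit: 3.0 − 1.8 = 1.2 ppm = 1.2 mg/L as Cl₂.
Cl₂ equivalent needed: 1.2 mg/L × 798,635 L = 958,400 mg = 958.4 g.
Product at 14.1% available chlorine: 958.4 / 0.141 = 6797 g.
Volume at density 1.07 g/mL: 6797 g ÷ 1.07 g/mL = 6352 mL.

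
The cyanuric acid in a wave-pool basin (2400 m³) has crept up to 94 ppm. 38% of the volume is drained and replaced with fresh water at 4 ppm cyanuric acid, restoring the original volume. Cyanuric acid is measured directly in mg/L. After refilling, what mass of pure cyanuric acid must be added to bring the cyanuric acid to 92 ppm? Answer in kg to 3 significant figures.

77.3 kg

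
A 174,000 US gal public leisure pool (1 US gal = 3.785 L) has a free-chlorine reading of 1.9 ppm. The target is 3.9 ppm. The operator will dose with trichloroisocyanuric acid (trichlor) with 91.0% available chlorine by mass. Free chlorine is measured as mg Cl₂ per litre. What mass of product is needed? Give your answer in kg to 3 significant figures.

Volume: 174,000 US gal × 3.785 L/gal = 658,590 L.
Chlorine deficit: 3.9 − 1.9 = 2 ppm = 2 mg/L as Cl₂.
Cl₂ equivalent needed: 2 mg/L × 658,590 L = 1,317,000 mg = 1317 g.
Product at 91.0% available chlorine: 1317 / 0.91 = 1447 g.

1.45 kg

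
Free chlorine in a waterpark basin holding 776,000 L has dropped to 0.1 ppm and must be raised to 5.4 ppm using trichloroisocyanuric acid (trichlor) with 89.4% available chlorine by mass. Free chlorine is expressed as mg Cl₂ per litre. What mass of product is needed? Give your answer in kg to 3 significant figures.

Chlorine deficit: 5.4 − 0.1 = 5.3 ppm = 5.3 mg/L as Cl₂.
Cl₂ equivalent needed: 5.3 mg/L × 776,000 L = 4,113,000 mg = 4113 g.
Product at 89.4% available chlorine: 4113 / 0.894 = 4600 g.

4.60 kg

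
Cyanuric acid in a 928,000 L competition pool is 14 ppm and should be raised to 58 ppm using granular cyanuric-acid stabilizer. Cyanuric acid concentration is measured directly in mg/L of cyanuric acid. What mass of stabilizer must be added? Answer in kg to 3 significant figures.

40.8 kg

CYA to add: (58 − 14) = 44 mg/L × 928,000 L = 40,830 g cyanuric acid.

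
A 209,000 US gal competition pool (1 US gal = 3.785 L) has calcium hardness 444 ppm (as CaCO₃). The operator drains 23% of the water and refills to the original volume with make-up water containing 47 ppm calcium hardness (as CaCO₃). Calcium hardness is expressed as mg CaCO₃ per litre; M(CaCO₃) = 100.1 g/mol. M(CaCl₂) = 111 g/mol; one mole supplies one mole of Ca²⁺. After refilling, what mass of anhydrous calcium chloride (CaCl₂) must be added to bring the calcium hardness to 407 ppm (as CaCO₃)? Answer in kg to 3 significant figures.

47.6 kg

Volume: 209,000 US gal × 3.785 L/gal = 791,065 L.
After draining 23% and refilling: 444 × 0.77 + 47 × 0.23 = 352.69 ppm.
Deficit to target: 407 − 352.69 = 54.31 mg/L.
As CaCO₃: 54.31 mg/L × 791,065 L = 42,960 g; ÷ 100.1 = 429.2 mol Ca²⁺.
Mass: 429.2 × 111 = 47,640 g.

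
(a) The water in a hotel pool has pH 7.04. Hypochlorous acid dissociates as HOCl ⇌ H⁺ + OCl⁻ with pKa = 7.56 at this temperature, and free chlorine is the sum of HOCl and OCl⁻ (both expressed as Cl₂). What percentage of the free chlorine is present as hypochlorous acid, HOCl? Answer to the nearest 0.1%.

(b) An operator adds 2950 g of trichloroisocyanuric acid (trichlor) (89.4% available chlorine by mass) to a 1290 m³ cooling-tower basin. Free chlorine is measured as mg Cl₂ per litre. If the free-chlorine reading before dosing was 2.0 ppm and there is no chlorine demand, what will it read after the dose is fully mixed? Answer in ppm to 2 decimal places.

(a) [OCl⁻]/[HOCl] = 10^(pH − pKa) = 10^(7.04 − 7.56) = 10^-0.52 = 0.302.
(a) Fraction as HOCl = 1 / (1 + 0.302) = 0.7681.

(b) Volume: 1290 m³ = 1,290,000 L.
(b) Available chlorine delivered: 2950 g × 0.894 = 2637 g as Cl₂.
(b) Concentration rise: 2637 g / 1,290,000 L = 2.044 mg/L = 2.04 ppm.
(b) Final FC: 2.0 + 2.04 = 4.04 ppm.

(a) 76.8%; (b) 4.04 ppm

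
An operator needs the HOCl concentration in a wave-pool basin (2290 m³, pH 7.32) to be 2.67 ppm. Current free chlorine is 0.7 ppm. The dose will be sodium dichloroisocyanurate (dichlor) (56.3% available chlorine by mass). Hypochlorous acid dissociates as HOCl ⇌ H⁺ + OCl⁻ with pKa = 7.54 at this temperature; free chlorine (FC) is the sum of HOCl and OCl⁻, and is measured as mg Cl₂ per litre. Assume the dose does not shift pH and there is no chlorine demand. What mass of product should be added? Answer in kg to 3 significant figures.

14.6 kg

Volume: 2290 m³ = 2,290,000 L.
[OCl⁻]/[HOCl] = 10^(pH − pKa) = 10^(7.32 − 7.54) = 0.6026; fraction as HOCl = 1/(1 + 0.6026) = 0.624.
Free chlorine required for 2.67 ppm HOCl: 2.67 / 0.624 = 4.279 ppm.
FC to add: 4.279 − 0.7 = 3.579 mg/L as Cl₂.
Cl₂ equivalent: 3.579 mg/L × 2,290,000 L = 8196 g.
Product at 56.3% available Cl: 8196 / 0.563 = 14,560 g.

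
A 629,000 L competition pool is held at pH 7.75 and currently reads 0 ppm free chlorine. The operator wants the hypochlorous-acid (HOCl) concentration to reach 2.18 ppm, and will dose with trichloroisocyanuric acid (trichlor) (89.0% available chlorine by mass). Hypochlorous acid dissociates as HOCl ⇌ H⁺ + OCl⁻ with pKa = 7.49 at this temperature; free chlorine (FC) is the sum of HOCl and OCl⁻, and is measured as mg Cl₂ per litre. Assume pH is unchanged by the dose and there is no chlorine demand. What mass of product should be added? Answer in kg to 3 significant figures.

4.34 kg

[OCl⁻]/[HOCl] = 10^(pH − pKa) = 10^(7.75 − 7.49) = 1.82; fraction as HOCl = 1/(1 + 1.82) = 0.3546.
Free chlorine required for 2.18 ppm HOCl: 2.18 / 0.3546 = 6.147 ppm.
FC to add: 6.147 − 0 = 6.147 mg/L as Cl₂.
Cl₂ equivalent: 6.147 mg/L × 629,000 L = 3866 g.
Product at 89.0% available Cl: 3866 / 0.89 = 4344 g.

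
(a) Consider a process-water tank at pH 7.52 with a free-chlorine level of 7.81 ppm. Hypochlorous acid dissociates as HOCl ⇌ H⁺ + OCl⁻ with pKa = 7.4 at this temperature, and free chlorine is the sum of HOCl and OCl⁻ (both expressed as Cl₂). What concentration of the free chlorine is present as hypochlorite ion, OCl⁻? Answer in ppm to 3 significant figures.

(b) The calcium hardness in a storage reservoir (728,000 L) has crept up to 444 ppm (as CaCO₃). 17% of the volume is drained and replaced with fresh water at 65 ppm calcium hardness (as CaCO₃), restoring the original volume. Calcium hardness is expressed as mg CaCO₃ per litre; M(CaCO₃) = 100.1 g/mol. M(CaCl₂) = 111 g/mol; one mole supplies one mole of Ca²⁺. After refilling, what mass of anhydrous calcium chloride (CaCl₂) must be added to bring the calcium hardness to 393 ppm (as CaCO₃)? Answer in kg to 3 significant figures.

(a) 4.44 ppm; (b) 10.8 kg

(a) [OCl⁻]/[HOCl] = 10^(pH − pKa) = 10^(7.52 − 7.4) = 10^0.12 = 1.318.
(a) Fraction as HOCl = 1 / (1 + 1.318) = 0.4314.
(a) OCl⁻ = (1 − 0.4314) × 7.81 ppm = 4.441 ppm.

(b) After draining 17% and refilling: 444 × 0.83 + 65 × 0.17 = 379.57 ppm.
(b) Deficit to target: 393 − 379.57 = 13.43 mg/L.
(b) As CaCO₃: 13.43 mg/L × 728,000 L = 9777 g; ÷ 100.1 = 97.67 mol Ca²⁺.
(b) Mass: 97.67 × 111 = 10,840 g.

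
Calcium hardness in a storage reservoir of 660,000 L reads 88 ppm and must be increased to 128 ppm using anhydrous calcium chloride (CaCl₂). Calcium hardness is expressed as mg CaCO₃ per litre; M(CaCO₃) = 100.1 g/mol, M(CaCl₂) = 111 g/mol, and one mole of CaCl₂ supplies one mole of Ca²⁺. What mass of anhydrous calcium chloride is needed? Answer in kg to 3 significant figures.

29.3 kg

Hardness to add: (128 − 88) = 40 mg/L as CaCO₃ × 660,000 L = 26,400 g as CaCO₃.
Moles of Ca²⁺ (1 mol Ca²⁺ ≡ 1 mol CaCO₃): 26,400 / 100.1 g/mol = 263.7 mol.
Mass of CaCl₂: 263.7 × 111 = 29,270 g.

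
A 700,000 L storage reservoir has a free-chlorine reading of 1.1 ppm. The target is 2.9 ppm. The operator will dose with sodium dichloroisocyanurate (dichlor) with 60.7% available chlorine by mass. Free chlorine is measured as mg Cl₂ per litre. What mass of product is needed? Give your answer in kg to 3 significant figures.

Chlorine deficit: 2.9 − 1.1 = 1.8 ppm = 1.8 mg/L as Cl₂.
Cl₂ equivalent needed: 1.8 mg/L × 700,000 L = 1,260,000 mg = 1260 g.
Product at 60.7% available chlorine: 1260 / 0.607 = 2076 g.

2.08 kg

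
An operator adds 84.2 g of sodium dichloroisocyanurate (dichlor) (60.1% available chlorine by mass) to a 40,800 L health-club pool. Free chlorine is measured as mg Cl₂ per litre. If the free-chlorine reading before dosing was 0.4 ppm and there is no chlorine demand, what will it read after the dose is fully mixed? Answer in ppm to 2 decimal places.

Available chlorine delivered: 84.2 g × 0.601 = 50.6 g as Cl₂.
Concentration rise: 50.6 g / 40,800 L = 1.24 mg/L = 1.24 ppm.
Final FC: 0.4 + 1.24 = 1.64 ppm.

1.64 ppm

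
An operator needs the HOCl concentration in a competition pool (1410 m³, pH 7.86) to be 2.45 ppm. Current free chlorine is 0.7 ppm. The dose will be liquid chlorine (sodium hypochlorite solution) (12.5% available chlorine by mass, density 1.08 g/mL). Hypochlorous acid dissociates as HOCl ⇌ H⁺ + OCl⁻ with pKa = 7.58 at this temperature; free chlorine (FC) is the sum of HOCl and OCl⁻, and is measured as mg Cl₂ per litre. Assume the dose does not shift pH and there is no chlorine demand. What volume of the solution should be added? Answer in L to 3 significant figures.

Volume: 1410 m³ = 1,410,000 L.
[OCl⁻]/[HOCl] = 10^(pH − pKa) = 10^(7.86 − 7.58) = 1.905; fraction as HOCl = 1/(1 + 1.905) = 0.3442.
Free chlorine required for 2.45 ppm HOCl: 2.45 / 0.3442 = 7.118 ppm.
FC to add: 7.118 − 0.7 = 6.418 mg/L as Cl₂.
Cl₂ equivalent: 6.418 mg/L × 1,410,000 L = 9050 g.
Product at 12.5% available Cl: 9050 / 0.125 = 72,400 g.
Volume: 72,400 g ÷ 1.08 g/mL = 67,040 mL.

67.0 L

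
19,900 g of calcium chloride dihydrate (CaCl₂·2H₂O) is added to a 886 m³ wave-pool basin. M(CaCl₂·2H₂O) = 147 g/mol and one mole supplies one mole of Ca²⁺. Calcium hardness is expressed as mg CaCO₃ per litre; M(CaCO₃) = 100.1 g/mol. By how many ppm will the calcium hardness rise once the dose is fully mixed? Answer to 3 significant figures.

Volume: 886 m³ = 886,000 L.
Moles of Ca²⁺: 19,900 g ÷ 147 g/mol = 135.4 mol.
As CaCO₃: 135.4 mol × 100.1 g/mol = 13,550 g.
Rise: 13,550 g / 886,000 L × 1000 = 15.29 mg/L.

15.3 ppm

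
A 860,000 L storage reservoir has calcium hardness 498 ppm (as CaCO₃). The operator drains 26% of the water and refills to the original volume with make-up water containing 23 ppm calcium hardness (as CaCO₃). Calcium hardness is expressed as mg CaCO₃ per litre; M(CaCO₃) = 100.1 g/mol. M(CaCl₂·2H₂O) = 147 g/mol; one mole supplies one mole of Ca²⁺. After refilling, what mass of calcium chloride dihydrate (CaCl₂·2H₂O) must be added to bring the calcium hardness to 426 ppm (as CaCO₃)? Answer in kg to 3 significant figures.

65.0 kg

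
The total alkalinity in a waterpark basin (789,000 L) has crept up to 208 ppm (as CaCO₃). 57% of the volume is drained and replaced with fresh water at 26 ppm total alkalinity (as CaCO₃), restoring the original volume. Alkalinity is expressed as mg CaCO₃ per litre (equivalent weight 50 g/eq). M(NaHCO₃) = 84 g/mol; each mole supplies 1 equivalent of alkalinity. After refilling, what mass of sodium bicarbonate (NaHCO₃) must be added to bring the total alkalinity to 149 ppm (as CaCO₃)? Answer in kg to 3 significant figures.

After draining 57% and refilling: 208 × 0.43 + 26 × 0.57 = 104.26 ppm.
Deficit to target: 149 − 104.26 = 44.74 mg/L.
As CaCO₃: 44.74 mg/L × 789,000 L = 35,300 g; ÷ 50 g/eq ÷ 1 = 706 mol NaHCO₃.
Mass: 706 × 84 = 59,300 g.

59.3 kg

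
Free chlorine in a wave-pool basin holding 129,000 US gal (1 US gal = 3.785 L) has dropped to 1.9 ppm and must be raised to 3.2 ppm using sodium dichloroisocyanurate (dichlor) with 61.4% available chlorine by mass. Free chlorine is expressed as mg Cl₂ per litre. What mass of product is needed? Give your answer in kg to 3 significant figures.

1.03 kg

Volume: 129,000 US gal × 3.785 L/gal = 488,265 L.
Chlorine deficit: 3.2 − 1.9 = 1.3 ppm = 1.3 mg/L as Cl₂.
Cl₂ equivalent needed: 1.3 mg/L × 488,265 L = 634,700 mg = 634.7 g.
Product at 61.4% available chlorine: 634.7 / 0.614 = 1034 g.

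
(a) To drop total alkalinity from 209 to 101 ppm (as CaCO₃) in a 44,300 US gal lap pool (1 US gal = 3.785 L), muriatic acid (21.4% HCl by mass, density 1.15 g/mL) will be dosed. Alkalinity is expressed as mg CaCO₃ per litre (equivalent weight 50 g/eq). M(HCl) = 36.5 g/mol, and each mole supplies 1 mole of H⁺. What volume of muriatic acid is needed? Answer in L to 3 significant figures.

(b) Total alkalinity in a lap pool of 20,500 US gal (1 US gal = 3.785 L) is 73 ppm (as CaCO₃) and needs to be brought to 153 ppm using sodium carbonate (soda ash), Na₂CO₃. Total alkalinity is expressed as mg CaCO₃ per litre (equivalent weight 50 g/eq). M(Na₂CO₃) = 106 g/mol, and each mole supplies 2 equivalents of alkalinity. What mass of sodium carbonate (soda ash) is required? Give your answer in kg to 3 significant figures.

(a) 53.7 L; (b) 6.58 kg

(a) Volume: 44,300 US gal × 3.785 L/gal = 167,676 L.
(a) Alkalinity to neutralize: (209 − 101) = 108 mg/L as CaCO₃ × 167,676 L = 18,110 g as CaCO₃.
(a) Equivalents of H⁺ required: 18,110 ÷ 50 g/eq = 362.2 eq = 362.2 mol HCl.
(a) Mass of HCl: 362.2 × 36.5 = 13,220 g.
(a) Mass of 21.4% solution: 13,220 / 0.214 = 61,770 g.
(a) Volume: 61,770 g ÷ 1.15 g/mL = 53,720 mL.

(b) Volume: 20,500 US gal × 3.785 L/gal = 77,592 L.
(b) Alkalinity to add: (153 − 73) = 80 mg/L as CaCO₃ × 77,592 L = 6207 g as CaCO₃.
(b) Equivalents: 6207 g ÷ 50 g/eq = 124.1 eq.
(b) Each mole of Na₂CO₃ supplies 2 eq, so 124.1 / 2 = 62.07 mol.
(b) Mass: 62.07 mol × 106 g/mol = 6580 g.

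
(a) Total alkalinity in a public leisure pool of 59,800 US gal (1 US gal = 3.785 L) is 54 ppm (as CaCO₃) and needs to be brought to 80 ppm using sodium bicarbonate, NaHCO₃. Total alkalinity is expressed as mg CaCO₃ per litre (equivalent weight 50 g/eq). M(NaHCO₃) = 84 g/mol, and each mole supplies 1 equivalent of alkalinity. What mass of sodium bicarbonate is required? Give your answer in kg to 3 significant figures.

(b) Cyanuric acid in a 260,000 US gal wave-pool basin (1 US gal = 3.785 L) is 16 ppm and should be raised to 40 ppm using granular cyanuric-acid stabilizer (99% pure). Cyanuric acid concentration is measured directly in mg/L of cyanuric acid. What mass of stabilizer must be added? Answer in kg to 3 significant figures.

(a) Volume: 59,800 US gal × 3.785 L/gal = 226,343 L.
(a) Alkalinity to add: (80 − 54) = 26 mg/L as CaCO₃ × 226,343 L = 5885 g as CaCO₃.
(a) Equivalents: 5885 g ÷ 50 g/eq = 117.7 eq.
(a) NaHCO₃ supplies 1 eq per mole → 117.7 mol.
(a) Mass: 117.7 mol × 84 g/mol = 9887 g.

(b) Volume: 260,000 US gal × 3.785 L/gal = 984,100 L.
(b) CYA to add: (40 − 16) = 24 mg/L × 984,100 L = 23,620 g cyanuric acid.
(b) At 99% purity: 23,620 / 0.99 = 23,860 g product.

(a) 9.89 kg; (b) 23.9 kg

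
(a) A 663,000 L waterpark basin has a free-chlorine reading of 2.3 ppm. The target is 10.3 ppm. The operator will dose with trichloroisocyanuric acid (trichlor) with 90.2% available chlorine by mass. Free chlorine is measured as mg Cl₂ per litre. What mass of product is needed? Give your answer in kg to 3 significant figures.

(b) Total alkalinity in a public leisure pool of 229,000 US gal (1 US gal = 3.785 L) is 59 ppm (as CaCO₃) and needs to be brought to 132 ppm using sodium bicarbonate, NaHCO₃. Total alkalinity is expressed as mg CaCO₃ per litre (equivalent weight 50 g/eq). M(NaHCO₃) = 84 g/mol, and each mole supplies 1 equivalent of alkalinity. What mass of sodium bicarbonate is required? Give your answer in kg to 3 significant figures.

(a) Chlorine deficit: 10.3 − 2.3 = 8 ppm = 8 mg/L as Cl₂.
(a) Cl₂ equivalent needed: 8 mg/L × 663,000 L = 5,304,000 mg = 5304 g.
(a) Product at 90.2% available chlorine: 5304 / 0.902 = 5880 g.

(b) Volume: 229,000 US gal × 3.785 L/gal = 866,765 L.
(b) Alkalinity to add: (132 − 59) = 73 mg/L as CaCO₃ × 866,765 L = 63,270 g as CaCO₃.
(b) Equivalents: 63,270 g ÷ 50 g/eq = 1265 eq.
(b) NaHCO₃ supplies 1 eq per mole → 1265 mol.
(b) Mass: 1265 mol × 84 g/mol = 106,300 g.

(a) 5.88 kg; (b) 106 kg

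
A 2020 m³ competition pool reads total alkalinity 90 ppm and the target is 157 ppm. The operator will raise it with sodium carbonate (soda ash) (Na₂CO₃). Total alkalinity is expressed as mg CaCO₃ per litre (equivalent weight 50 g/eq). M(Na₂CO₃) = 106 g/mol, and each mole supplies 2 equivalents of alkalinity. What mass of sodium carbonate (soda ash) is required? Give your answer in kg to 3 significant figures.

Volume: 2020 m³ = 2,020,000 L.
Alkalinity to add: (157 − 90) = 67 mg/L as CaCO₃ × 2,020,000 L = 135,300 g as CaCO₃.
Equivalents: 135,300 g ÷ 50 g/eq = 2707 eq.
Each mole of Na₂CO₃ supplies 2 eq, so 2707 / 2 = 1353 mol.
Mass: 1353 mol × 106 g/mol = 143,500 g.

143 kg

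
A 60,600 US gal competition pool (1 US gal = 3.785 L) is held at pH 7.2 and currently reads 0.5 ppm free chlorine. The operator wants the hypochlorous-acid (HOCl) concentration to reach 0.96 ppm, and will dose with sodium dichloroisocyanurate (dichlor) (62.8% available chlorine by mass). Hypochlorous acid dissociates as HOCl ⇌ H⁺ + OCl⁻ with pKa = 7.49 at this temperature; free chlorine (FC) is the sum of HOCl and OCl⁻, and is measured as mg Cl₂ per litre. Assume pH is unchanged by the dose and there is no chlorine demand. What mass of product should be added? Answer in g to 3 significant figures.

348 g

Volume: 60,600 US gal × 3.785 L/gal = 229,371 L.
[OCl⁻]/[HOCl] = 10^(pH − pKa) = 10^(7.2 − 7.49) = 0.5129; fraction as HOCl = 1/(1 + 0.5129) = 0.661.
Free chlorine required for 0.96 ppm HOCl: 0.96 / 0.661 = 1.452 ppm.
FC to add: 1.452 − 0.5 = 0.9523 mg/L as Cl₂.
Cl₂ equivalent: 0.9523 mg/L × 229,371 L = 218.4 g.
Product at 62.8% available Cl: 218.4 / 0.628 = 347.8 g.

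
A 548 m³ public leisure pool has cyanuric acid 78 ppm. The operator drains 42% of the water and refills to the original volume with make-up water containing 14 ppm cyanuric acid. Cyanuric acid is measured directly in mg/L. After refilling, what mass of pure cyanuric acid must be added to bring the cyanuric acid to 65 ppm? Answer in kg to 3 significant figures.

Volume: 548 m³ = 548,000 L.
After draining 42% and refilling: 78 × 0.58 + 14 × 0.42 = 51.12 ppm.
Deficit to target: 65 − 51.12 = 13.88 mg/L.
Mass: 13.88 mg/L × 548,000 L = 7606 g cyanuric acid.

7.61 kg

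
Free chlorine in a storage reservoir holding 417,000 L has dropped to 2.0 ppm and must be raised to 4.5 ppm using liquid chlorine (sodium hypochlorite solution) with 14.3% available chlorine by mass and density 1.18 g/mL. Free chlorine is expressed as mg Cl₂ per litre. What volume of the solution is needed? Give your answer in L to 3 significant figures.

6.18 L

Chlorine deficit: 4.5 − 2.0 = 2.5 ppm = 2.5 mg/L as Cl₂.
Cl₂ equivalent needed: 2.5 mg/L × 417,000 L = 1,042,000 mg = 1042 g.
Product at 14.3% available chlorine: 1042 / 0.143 = 7290 g.
Volume at density 1.18 g/mL: 7290 g ÷ 1.18 g/mL = 6178 mL.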